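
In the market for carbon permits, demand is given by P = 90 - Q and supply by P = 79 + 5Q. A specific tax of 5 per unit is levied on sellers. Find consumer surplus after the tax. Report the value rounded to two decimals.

0.50

Pre-tax equilibrium: 90 - Q = 79 + 5Q gives Q* = 1.8333, P* = 88.1667.
With the tax, sellers need 5 more per unit: 90 - Q = 79 + 5Q + 5, so Q_t = 1. Buyers pay P_b = 89; sellers receive P_s = P_b - 5 = 84.
Consumer surplus is the triangle under demand above P_b: (1/2)(1)(90 - 89) = 0.5.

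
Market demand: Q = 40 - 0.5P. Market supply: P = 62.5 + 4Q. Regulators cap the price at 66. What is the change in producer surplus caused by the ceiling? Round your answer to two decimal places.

-15.48

Rewriting demand in inverse form: P = 80 - 2Q.
Without the control, 80 - 2Q = 62.5 + 4Q so Q* = 2.9167 and P* = 74.1667.
At the ceiling price 66, quantity supplied is (66 - 62.5)/4 = 0.875; supply is the short side, so Q = 0.875 trades at P = 66.
PS goes from (1/2)(2.9167)(11.6667) = 17.0139 to 1.5312 (computed as (66 - 62.5)(0.875) - (1/2)(4)(0.875)^2), a change of -15.4826.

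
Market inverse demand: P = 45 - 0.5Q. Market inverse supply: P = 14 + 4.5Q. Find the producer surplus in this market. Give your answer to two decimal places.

Setting demand equal to supply, 31 = 5Q, so Q* = 6.2 and P* = 41.9.
The supply curve's price intercept is 14, so PS = (1/2)(Q*)(P* - 14) = (1/2)(6.2)(27.9) = 86.49.

86.49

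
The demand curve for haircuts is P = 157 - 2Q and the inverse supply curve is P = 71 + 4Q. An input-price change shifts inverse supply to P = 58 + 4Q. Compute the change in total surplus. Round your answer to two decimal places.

Initial equilibrium: Q_0 = 14.3333, P_0 = 128.3333; CS_0 = (1/2)(14.3333)(28.6667) = 205.4444, PS_0 = (1/2)(14.3333)(57.3333) = 410.8889.
New equilibrium: 157 - 2Q = 58 + 4Q gives Q_1 = 16.5, P_1 = 124; CS_1 = 272.25, PS_1 = 544.5.
Change in total surplus = (272.25 + 544.5) - (205.4444 + 410.8889) = 200.4167.

200.42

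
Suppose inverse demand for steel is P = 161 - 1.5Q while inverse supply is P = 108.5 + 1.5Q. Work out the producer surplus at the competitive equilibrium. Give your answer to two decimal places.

229.69

Set 161 - 1.5Q = 108.5 + 1.5Q, which gives 52.5 = 3Q, so Q* = 17.5 and P* = 161 - 1.5(17.5) = 134.75.
PS is the area between P* and the supply curve from 0 to Q*: (1/2)(17.5)(26.25) = 229.6875.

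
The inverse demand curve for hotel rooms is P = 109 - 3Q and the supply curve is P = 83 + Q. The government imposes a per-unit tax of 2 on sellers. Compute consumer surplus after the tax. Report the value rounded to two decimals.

54.00

Pre-tax equilibrium: 109 - 3Q = 83 + Q gives Q* = 6.5, P* = 89.5.
With the tax, sellers need 2 more per unit: 109 - 3Q = 83 + Q + 2, so Q_t = 6. Buyers pay P_b = 91; sellers receive P_s = P_b - 2 = 89.
Consumer surplus is the triangle under demand above P_b: (1/2)(6)(109 - 91) = 54.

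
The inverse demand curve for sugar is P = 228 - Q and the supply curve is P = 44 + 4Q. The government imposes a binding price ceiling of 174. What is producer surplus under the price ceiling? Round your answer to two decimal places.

2112.50

Free-market equilibrium: 228 - Q = 44 + 4Q gives Q* = 36.8, P* = 191.2.
At the ceiling price 174, quantity supplied is (174 - 44)/4 = 32.5; supply is the short side, so Q = 32.5 trades at P = 174.
PS is the triangle above supply below 174: (1/2)(32.5)(174 - 44) = 2112.5.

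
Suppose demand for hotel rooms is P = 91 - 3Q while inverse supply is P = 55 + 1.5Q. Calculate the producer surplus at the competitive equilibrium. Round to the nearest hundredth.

48.00

Set 91 - 3Q = 55 + 1.5Q, which gives 36 = 4.5Q, so Q* = 8 and P* = 91 - 3(8) = 67.
PS is the area between P* and the supply curve from 0 to Q*: (1/2)(8)(12) = 48.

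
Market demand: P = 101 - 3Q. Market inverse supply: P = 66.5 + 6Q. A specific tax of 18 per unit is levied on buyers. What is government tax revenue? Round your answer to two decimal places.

33.00

Without the tax, 101 - 3Q = 66.5 + 6Q so Q* = 3.8333 and P* = 89.5.
A tax on buyers shifts demand down by 18: (101 - 18) - 3Q = 66.5 + 6Q, so Q_t = 1.8333. Buyers pay P_b = 95.5; sellers receive P_s = P_b - 18 = 77.5.
Revenue is the tax times quantity traded: 18 x 1.8333 = 33.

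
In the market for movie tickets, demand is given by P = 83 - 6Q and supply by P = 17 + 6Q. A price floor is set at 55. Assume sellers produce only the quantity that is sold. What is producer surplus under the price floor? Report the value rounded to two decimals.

112.00

Free-market equilibrium: 83 - 6Q = 17 + 6Q gives Q* = 5.5, P* = 50.
At the floor price 55, quantity demanded is (83 - 55)/6 = 4.6667; demand is the short side, so Q = 4.6667 trades at P = 55.
The supply price at Q = 4.6667 is 45. PS is the trapezoid between 55 and supply over [0, 4.6667]: (1/2)[(55 - 17) + (55 - 45)](4.6667) = 112.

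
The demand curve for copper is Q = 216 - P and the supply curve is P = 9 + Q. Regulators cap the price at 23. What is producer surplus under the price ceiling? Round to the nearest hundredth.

Rewriting demand in inverse form: P = 216 - Q.
Free-market equilibrium: 216 - Q = 9 + Q gives Q* = 103.5, P* = 112.5.
At P = 23, sellers supply (23 - 9)/1 = 14 while buyers want more, so the quantity traded is 14 at price 23.
PS is the triangle above supply below 23: (1/2)(14)(23 - 9) = 98.

98.00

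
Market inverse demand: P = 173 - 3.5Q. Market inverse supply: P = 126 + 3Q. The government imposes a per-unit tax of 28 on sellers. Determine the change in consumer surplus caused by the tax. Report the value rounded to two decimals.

Pre-tax equilibrium: 173 - 3.5Q = 126 + 3Q gives Q* = 7.2308, P* = 147.6923.
With the tax, sellers need 28 more per unit: 173 - 3.5Q = 126 + 3Q + 28, so Q_t = 2.9231. Buyers pay P_b = 162.7692; sellers receive P_s = P_b - 28 = 134.7692.
Consumers lose the trapezoid between P* and P_b out to Q_t plus the triangle from Q_t to Q*: change in CS = 14.9527 - 91.497 = -76.5444.

-76.54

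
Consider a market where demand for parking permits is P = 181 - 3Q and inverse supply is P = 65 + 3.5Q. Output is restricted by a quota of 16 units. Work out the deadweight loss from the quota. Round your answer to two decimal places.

11.08

Without the quota, 181 - 3Q = 65 + 3.5Q gives Q* = 17.8462.
At Q = 16 the demand price is 181 - 3(16) = 133 and the supply price is 65 + 3.5(16) = 121.
DWL = (1/2)(gap between curves at 16) x (Q* - 16) = (1/2)(12)(1.8462) = 11.0769.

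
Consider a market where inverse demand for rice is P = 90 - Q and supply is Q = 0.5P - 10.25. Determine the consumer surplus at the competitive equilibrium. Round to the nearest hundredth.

268.35

Rewriting supply in inverse form: P = 20.5 + 2Q.
Set 90 - Q = 20.5 + 2Q, which gives 69.5 = 3Q, so Q* = 23.1667 and P* = 90 - (23.1667) = 66.8333.
CS is the area between the demand curve and P* from 0 to Q*: (1/2)(23.1667)(23.1667) = 268.3472.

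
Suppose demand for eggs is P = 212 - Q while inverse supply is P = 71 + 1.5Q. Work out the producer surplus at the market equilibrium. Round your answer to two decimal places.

Set 212 - Q = 71 + 1.5Q, which gives 141 = 2.5Q, so Q* = 56.4 and P* = 212 - (56.4) = 155.6.
PS is the area between P* and the supply curve from 0 to Q*: (1/2)(56.4)(84.6) = 2385.72.

2385.72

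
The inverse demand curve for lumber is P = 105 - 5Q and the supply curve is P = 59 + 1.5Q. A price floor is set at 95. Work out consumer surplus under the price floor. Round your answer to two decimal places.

Without the control, 105 - 5Q = 59 + 1.5Q so Q* = 7.0769 and P* = 69.6154.
At P = 95, buyers demand (105 - 95)/5 = 2 while sellers would supply more, so the quantity traded is 2 at price 95.
CS is the triangle under demand above 95: (1/2)(2)(105 - 95) = 10.

10.00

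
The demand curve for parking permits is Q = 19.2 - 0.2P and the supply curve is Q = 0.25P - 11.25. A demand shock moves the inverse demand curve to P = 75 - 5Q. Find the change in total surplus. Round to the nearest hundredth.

-94.50

Rewriting demand in inverse form: P = 96 - 5Q.
Rewriting supply in inverse form: P = 45 + 4Q.
Initial equilibrium: Q_0 = 5.6667, P_0 = 67.6667; CS_0 = (1/2)(5.6667)(28.3333) = 80.2778, PS_0 = (1/2)(5.6667)(22.6667) = 64.2222.
New equilibrium: 75 - 5Q = 45 + 4Q gives Q_1 = 3.3333, P_1 = 58.3333; CS_1 = 27.7778, PS_1 = 22.2222.
Change in total surplus = (27.7778 + 22.2222) - (80.2778 + 64.2222) = -94.5.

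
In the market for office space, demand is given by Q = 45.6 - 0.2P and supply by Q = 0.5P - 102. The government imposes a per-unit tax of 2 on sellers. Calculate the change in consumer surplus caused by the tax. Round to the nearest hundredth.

Rewriting demand in inverse form: P = 228 - 5Q.
Rewriting supply in inverse form: P = 204 + 2Q.
Without the tax, 228 - 5Q = 204 + 2Q so Q* = 3.4286 and P* = 210.8571.
With the tax, sellers need 2 more per unit: 228 - 5Q = 204 + 2Q + 2, so Q_t = 3.1429. Buyers pay P_b = 212.2857; sellers receive P_s = P_b - 2 = 210.2857.
Consumers lose the trapezoid between P* and P_b out to Q_t plus the triangle from Q_t to Q*: change in CS = 24.6939 - 29.3878 = -4.6939.

-4.69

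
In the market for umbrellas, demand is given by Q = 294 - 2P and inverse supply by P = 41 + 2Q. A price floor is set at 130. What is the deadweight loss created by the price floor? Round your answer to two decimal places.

88.20

Rewriting demand in inverse form: P = 147 - 0.5Q.
Without the control, 147 - 0.5Q = 41 + 2Q so Q* = 42.4 and P* = 125.8.
At the floor price 130, quantity demanded is (147 - 130)/0.5 = 34; demand is the short side, so Q = 34 trades at P = 130.
At Q = 34 the demand price is 130 and the supply price is 109. Deadweight loss is the triangle between the curves from 34 to 42.4: (1/2)(130 - 109)(42.4 - 34) = 88.2.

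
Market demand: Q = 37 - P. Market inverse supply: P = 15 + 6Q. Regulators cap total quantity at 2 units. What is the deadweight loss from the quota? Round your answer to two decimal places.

4.57

Rewriting demand in inverse form: P = 37 - Q.
Unrestricted equilibrium: Q* = (37 - 15)/(1 + 6) = 3.1429.
At Q = 2 the demand price is 37 - (2) = 35 and the supply price is 15 + 6(2) = 27.
DWL = (1/2)(gap between curves at 2) x (Q* - 2) = (1/2)(8)(1.1429) = 4.5714.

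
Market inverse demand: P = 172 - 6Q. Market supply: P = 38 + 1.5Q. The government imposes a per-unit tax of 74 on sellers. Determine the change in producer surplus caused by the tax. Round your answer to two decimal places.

Pre-tax equilibrium: 172 - 6Q = 38 + 1.5Q gives Q* = 17.8667, P* = 64.8.
A tax on sellers shifts supply up by 74: 172 - 6Q = 38 + 1.5Q + 74, so Q_t = 8. Buyers pay P_b = 124; sellers receive P_s = P_b - 74 = 50.
Producers lose the trapezoid between P_s and P* out to Q_t plus the triangle from Q_t to Q*: change in PS = 48 - 239.4133 = -191.4133.

-191.41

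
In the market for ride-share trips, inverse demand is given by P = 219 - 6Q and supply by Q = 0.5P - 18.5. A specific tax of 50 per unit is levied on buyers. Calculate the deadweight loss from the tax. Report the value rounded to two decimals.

Rewriting supply in inverse form: P = 37 + 2Q.
Without the tax, 219 - 6Q = 37 + 2Q so Q* = 22.75 and P* = 82.5.
A tax on buyers shifts demand down by 50: (219 - 50) - 6Q = 37 + 2Q, so Q_t = 16.5. Buyers pay P_b = 120; sellers receive P_s = P_b - 50 = 70.
The welfare triangle lost has base Q* - Q_t = 6.25 and height t = 50, so DWL = (1/2)(6.25)(50) = 156.25.

156.25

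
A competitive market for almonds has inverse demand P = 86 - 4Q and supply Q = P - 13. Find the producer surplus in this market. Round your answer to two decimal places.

106.58

Rewriting supply in inverse form: P = 13 + Q.
Setting demand equal to supply, 73 = 5Q, so Q* = 14.6 and P* = 27.6.
The supply curve's price intercept is 13, so PS = (1/2)(Q*)(P* - 13) = (1/2)(14.6)(14.6) = 106.58.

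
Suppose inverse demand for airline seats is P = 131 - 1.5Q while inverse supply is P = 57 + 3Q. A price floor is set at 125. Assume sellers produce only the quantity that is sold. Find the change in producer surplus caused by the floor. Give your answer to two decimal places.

Free-market equilibrium: 131 - 1.5Q = 57 + 3Q gives Q* = 16.4444, P* = 106.3333.
At the floor price 125, quantity demanded is (131 - 125)/1.5 = 4; demand is the short side, so Q = 4 trades at P = 125.
PS goes from (1/2)(16.4444)(49.3333) = 405.6296 to 248 (computed as (125 - 57)(4) - (1/2)(3)(4)^2), a change of -157.6296.

-157.63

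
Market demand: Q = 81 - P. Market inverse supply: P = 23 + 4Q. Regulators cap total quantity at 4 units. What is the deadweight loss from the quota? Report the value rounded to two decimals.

Rewriting demand in inverse form: P = 81 - Q.
Unrestricted equilibrium: Q* = (81 - 23)/(1 + 4) = 11.6.
At Q = 4 the demand price is 81 - (4) = 77 and the supply price is 23 + 4(4) = 39.
Deadweight loss is the triangle between the curves from 4 to 11.6: (1/2)(77 - 39)(11.6 - 4) = 144.4.

144.40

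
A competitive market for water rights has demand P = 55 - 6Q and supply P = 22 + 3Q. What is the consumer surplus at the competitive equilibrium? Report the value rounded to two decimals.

40.33

Set 55 - 6Q = 22 + 3Q, which gives 33 = 9Q, so Q* = 3.6667 and P* = 55 - 6(3.6667) = 33.
CS is the area between the demand curve and P* from 0 to Q*: (1/2)(3.6667)(22) = 40.3333.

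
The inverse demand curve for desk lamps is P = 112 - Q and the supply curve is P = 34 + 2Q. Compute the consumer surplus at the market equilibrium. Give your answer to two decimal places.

338.00

Set 112 - Q = 34 + 2Q, which gives 78 = 3Q, so Q* = 26 and P* = 112 - (26) = 86.
CS is the area between the demand curve and P* from 0 to Q*: (1/2)(26)(26) = 338.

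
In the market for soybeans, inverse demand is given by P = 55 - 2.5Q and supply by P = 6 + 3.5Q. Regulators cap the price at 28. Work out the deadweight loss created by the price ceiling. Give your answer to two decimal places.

10.61

Without the control, 55 - 2.5Q = 6 + 3.5Q so Q* = 8.1667 and P* = 34.5833.
At P = 28, sellers supply (28 - 6)/3.5 = 6.2857 while buyers want more, so the quantity traded is 6.2857 at price 28.
The lost-trades triangle has base Q* - 6.2857 = 1.881 and height equal to the gap between the curves at Q = 6.2857, which is 39.2857 - 28 = 11.2857. DWL = (1/2)(1.881)(11.2857) = 10.6139.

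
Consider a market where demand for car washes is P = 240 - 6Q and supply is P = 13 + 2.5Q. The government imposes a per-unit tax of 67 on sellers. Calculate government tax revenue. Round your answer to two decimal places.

Pre-tax equilibrium: 240 - 6Q = 13 + 2.5Q gives Q* = 26.7059, P* = 79.7647.
A tax on sellers shifts supply up by 67: 240 - 6Q = 13 + 2.5Q + 67, so Q_t = 18.8235. Buyers pay P_b = 127.0588; sellers receive P_s = P_b - 67 = 60.0588.
Revenue is the tax times quantity traded: 67 x 18.8235 = 1261.1765.

1261.18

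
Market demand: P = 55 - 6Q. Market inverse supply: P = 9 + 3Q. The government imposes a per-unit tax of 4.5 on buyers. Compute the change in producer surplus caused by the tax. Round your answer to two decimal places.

Pre-tax equilibrium: 55 - 6Q = 9 + 3Q gives Q* = 5.1111, P* = 24.3333.
With the tax, buyers' net willingness to pay falls by 4.5: (55 - 4.5) - 6Q = 9 + 3Q, so Q_t = 4.6111. Buyers pay P_b = 27.3333; sellers receive P_s = P_b - 4.5 = 22.8333.
Producers lose the trapezoid between P_s and P* out to Q_t plus the triangle from Q_t to Q*: change in PS = 31.8935 - 39.1852 = -7.2917.

-7.29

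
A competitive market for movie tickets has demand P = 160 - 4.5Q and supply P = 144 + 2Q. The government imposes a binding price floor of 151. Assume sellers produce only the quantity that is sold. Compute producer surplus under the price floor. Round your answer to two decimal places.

10.00

Without the control, 160 - 4.5Q = 144 + 2Q so Q* = 2.4615 and P* = 148.9231.
At P = 151, buyers demand (160 - 151)/4.5 = 2 while sellers would supply more, so the quantity traded is 2 at price 151.
The supply price at Q = 2 is 148. PS is the trapezoid between 151 and supply over [0, 2]: (1/2)[(151 - 144) + (151 - 148)](2) = 10.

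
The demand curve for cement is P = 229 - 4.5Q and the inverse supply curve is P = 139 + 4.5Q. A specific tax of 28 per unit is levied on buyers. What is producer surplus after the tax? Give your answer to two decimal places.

106.78

Without the tax, 229 - 4.5Q = 139 + 4.5Q so Q* = 10 and P* = 184.
A tax on buyers shifts demand down by 28: (229 - 28) - 4.5Q = 139 + 4.5Q, so Q_t = 6.8889. Buyers pay P_b = 198; sellers receive P_s = P_b - 28 = 170.
PS = (1/2)(Q_t)(P_s - 139) = (1/2)(6.8889)(31) = 106.7778.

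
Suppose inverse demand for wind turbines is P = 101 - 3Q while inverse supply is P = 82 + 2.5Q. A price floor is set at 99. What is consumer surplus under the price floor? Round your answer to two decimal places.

Without the control, 101 - 3Q = 82 + 2.5Q so Q* = 3.4545 and P* = 90.6364.
At the floor price 99, quantity demanded is (101 - 99)/3 = 0.6667; demand is the short side, so Q = 0.6667 trades at P = 99.
CS is the triangle under demand above 99: (1/2)(0.6667)(101 - 99) = 0.6667.

0.67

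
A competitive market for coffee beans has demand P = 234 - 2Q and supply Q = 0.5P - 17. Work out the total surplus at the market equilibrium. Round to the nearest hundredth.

5000.00

Rewriting supply in inverse form: P = 34 + 2Q.
Equilibrium: 234 - 2Q = 34 + 2Q, so Q* = 50 and P* = 134.
Total surplus is the full triangle between the curves from 0 to Q*: (1/2)(50)(234 - 34) = 5000.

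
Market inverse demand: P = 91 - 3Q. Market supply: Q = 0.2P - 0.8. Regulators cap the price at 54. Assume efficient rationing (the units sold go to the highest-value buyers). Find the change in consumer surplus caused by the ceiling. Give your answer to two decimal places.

42.60

Rewriting supply in inverse form: P = 4 + 5Q.
Without the control, 91 - 3Q = 4 + 5Q so Q* = 10.875 and P* = 58.375.
At P = 54, sellers supply (54 - 4)/5 = 10 while buyers want more, so the quantity traded is 10 at price 54.
CS goes from (1/2)(10.875)(32.625) = 177.3984 to 220 (computed as (91 - 54)(10) - (1/2)(3)(10)^2), a change of 42.6016.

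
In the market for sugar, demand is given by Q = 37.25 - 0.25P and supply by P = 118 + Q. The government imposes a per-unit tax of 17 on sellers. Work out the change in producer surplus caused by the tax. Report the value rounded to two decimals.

-15.30

Rewriting demand in inverse form: P = 149 - 4Q.
Without the tax, 149 - 4Q = 118 + Q so Q* = 6.2 and P* = 124.2.
A tax on sellers shifts supply up by 17: 149 - 4Q = 118 + Q + 17, so Q_t = 2.8. Buyers pay P_b = 137.8; sellers receive P_s = P_b - 17 = 120.8.
PS falls from (1/2)(6.2)(6.2) = 19.22 to (1/2)(2.8)(2.8) = 3.92, a change of -15.3.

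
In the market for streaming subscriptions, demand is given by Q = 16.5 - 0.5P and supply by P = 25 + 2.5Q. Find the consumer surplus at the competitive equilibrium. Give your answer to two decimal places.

3.16

Rewriting demand in inverse form: P = 33 - 2Q.
Equilibrium: 33 - 2Q = 25 + 2.5Q, so Q* = 1.7778 and P* = 29.4444.
The demand choke price is 33, so CS = (1/2)(Q*)(33 - P*) = (1/2)(1.7778)(3.5556) = 3.1605.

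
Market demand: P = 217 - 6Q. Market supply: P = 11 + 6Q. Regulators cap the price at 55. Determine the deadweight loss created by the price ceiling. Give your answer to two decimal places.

580.17

Free-market equilibrium: 217 - 6Q = 11 + 6Q gives Q* = 17.1667, P* = 114.
At the ceiling price 55, quantity supplied is (55 - 11)/6 = 7.3333; supply is the short side, so Q = 7.3333 trades at P = 55.
At Q = 7.3333 the demand price is 173 and the supply price is 55. Deadweight loss is the triangle between the curves from 7.3333 to 17.1667: (1/2)(173 - 55)(17.1667 - 7.3333) = 580.1667.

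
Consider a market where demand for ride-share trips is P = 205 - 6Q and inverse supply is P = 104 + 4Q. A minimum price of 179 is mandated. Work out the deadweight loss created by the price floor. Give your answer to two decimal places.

166.27

Without the control, 205 - 6Q = 104 + 4Q so Q* = 10.1 and P* = 144.4.
At P = 179, buyers demand (205 - 179)/6 = 4.3333 while sellers would supply more, so the quantity traded is 4.3333 at price 179.
At Q = 4.3333 the demand price is 179 and the supply price is 121.3333. Deadweight loss is the triangle between the curves from 4.3333 to 10.1: (1/2)(179 - 121.3333)(10.1 - 4.3333) = 166.2722.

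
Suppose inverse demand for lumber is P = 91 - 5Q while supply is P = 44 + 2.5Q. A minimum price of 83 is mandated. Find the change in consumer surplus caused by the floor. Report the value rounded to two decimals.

Without the control, 91 - 5Q = 44 + 2.5Q so Q* = 6.2667 and P* = 59.6667.
At P = 83, buyers demand (91 - 83)/5 = 1.6 while sellers would supply more, so the quantity traded is 1.6 at price 83.
CS goes from (1/2)(6.2667)(31.3333) = 98.1778 to 6.4 (computed as (91 - 83)(1.6) - (1/2)(5)(1.6)^2), a change of -91.7778.

-91.78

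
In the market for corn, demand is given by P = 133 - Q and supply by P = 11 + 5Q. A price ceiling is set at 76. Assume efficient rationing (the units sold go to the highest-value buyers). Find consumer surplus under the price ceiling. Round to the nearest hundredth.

656.50

Free-market equilibrium: 133 - Q = 11 + 5Q gives Q* = 20.3333, P* = 112.6667.
At the ceiling price 76, quantity supplied is (76 - 11)/5 = 13; supply is the short side, so Q = 13 trades at P = 76.
The demand price at Q = 13 is 120. CS is the trapezoid between demand and 76 over [0, 13]: (1/2)[(133 - 76) + (120 - 76)](13) = 656.5.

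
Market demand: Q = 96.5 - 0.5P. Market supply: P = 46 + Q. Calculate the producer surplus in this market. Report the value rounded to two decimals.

1200.50

Rewriting demand in inverse form: P = 193 - 2Q.
Set 193 - 2Q = 46 + Q, which gives 147 = 3Q, so Q* = 49 and P* = 193 - 2(49) = 95.
PS is the area between P* and the supply curve from 0 to Q*: (1/2)(49)(49) = 1200.5.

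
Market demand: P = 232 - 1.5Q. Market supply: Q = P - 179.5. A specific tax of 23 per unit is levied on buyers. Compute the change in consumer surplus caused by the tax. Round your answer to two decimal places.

Rewriting supply in inverse form: P = 179.5 + Q.
Without the tax, 232 - 1.5Q = 179.5 + Q so Q* = 21 and P* = 200.5.
A tax on buyers shifts demand down by 23: (232 - 23) - 1.5Q = 179.5 + Q, so Q_t = 11.8. Buyers pay P_b = 214.3; sellers receive P_s = P_b - 23 = 191.3.
Consumers lose the trapezoid between P* and P_b out to Q_t plus the triangle from Q_t to Q*: change in CS = 104.43 - 330.75 = -226.32.

-226.32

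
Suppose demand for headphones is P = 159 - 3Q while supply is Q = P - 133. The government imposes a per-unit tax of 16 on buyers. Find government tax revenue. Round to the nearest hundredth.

Rewriting supply in inverse form: P = 133 + Q.
Pre-tax equilibrium: 159 - 3Q = 133 + Q gives Q* = 6.5, P* = 139.5.
With the tax, buyers' net willingness to pay falls by 16: (159 - 16) - 3Q = 133 + Q, so Q_t = 2.5. Buyers pay P_b = 151.5; sellers receive P_s = P_b - 16 = 135.5.
Revenue is the tax times quantity traded: 16 x 2.5 = 40.

40.00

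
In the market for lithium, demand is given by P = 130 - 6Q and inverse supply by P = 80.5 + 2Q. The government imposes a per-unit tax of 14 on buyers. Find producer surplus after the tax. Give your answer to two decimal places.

Without the tax, 130 - 6Q = 80.5 + 2Q so Q* = 6.1875 and P* = 92.875.
A tax on buyers shifts demand down by 14: (130 - 14) - 6Q = 80.5 + 2Q, so Q_t = 4.4375. Buyers pay P_b = 103.375; sellers receive P_s = P_b - 14 = 89.375.
PS = (1/2)(Q_t)(P_s - 80.5) = (1/2)(4.4375)(8.875) = 19.6914.

19.69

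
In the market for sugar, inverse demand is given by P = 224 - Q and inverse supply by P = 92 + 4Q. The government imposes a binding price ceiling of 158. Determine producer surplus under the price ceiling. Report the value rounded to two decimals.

Free-market equilibrium: 224 - Q = 92 + 4Q gives Q* = 26.4, P* = 197.6.
At P = 158, sellers supply (158 - 92)/4 = 16.5 while buyers want more, so the quantity traded is 16.5 at price 158.
PS is the triangle above supply below 158: (1/2)(16.5)(158 - 92) = 544.5.

544.50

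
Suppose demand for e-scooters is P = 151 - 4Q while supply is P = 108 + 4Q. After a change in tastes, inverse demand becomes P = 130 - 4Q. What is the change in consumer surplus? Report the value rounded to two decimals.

-42.66

Initial equilibrium: Q_0 = 5.375, P_0 = 129.5; CS_0 = (1/2)(5.375)(21.5) = 57.7812, PS_0 = (1/2)(5.375)(21.5) = 57.7812.
New equilibrium: 130 - 4Q = 108 + 4Q gives Q_1 = 2.75, P_1 = 119; CS_1 = 15.125, PS_1 = 15.125.
Change in consumer surplus = 15.125 - 57.7812 = -42.6562.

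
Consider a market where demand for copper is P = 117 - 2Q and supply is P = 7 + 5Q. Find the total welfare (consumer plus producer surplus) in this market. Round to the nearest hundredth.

864.29

Setting demand equal to supply, 110 = 7Q, so Q* = 15.7143 and P* = 85.5714.
CS = (1/2)(15.7143)(31.4286) = 246.9388 and PS = (1/2)(15.7143)(78.5714) = 617.3469, so total surplus = 864.2857.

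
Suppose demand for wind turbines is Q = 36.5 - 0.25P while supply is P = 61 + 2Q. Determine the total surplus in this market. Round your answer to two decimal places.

602.08

Rewriting demand in inverse form: P = 146 - 4Q.
Setting demand equal to supply, 85 = 6Q, so Q* = 14.1667 and P* = 89.3333.
CS = (1/2)(14.1667)(56.6667) = 401.3889 and PS = (1/2)(14.1667)(28.3333) = 200.6944, so total surplus = 602.0833.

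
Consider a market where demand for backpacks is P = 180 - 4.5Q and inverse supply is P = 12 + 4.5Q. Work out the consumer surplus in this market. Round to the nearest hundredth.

784.00

Setting demand equal to supply, 168 = 9Q, so Q* = 18.6667 and P* = 96.
The demand choke price is 180, so CS = (1/2)(Q*)(180 - P*) = (1/2)(18.6667)(84) = 784.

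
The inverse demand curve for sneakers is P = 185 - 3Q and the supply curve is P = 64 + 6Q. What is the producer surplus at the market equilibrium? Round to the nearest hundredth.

542.26

Set 185 - 3Q = 64 + 6Q, which gives 121 = 9Q, so Q* = 13.4444 and P* = 185 - 3(13.4444) = 144.6667.
The supply curve's price intercept is 64, so PS = (1/2)(Q*)(P* - 64) = (1/2)(13.4444)(80.6667) = 542.2593.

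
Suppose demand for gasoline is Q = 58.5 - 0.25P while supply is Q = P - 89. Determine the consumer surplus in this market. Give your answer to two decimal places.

1682.00

Rewriting demand in inverse form: P = 234 - 4Q.
Rewriting supply in inverse form: P = 89 + Q.
Set 234 - 4Q = 89 + Q, which gives 145 = 5Q, so Q* = 29 and P* = 234 - 4(29) = 118.
CS is the area between the demand curve and P* from 0 to Q*: (1/2)(29)(116) = 1682.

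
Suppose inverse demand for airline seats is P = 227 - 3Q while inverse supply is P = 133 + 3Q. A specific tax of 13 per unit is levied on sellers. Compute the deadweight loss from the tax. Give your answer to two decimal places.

Without the tax, 227 - 3Q = 133 + 3Q so Q* = 15.6667 and P* = 180.
A tax on sellers shifts supply up by 13: 227 - 3Q = 133 + 3Q + 13, so Q_t = 13.5. Buyers pay P_b = 186.5; sellers receive P_s = P_b - 13 = 173.5.
Deadweight loss is the triangle between the curves from Q_t to Q*: (1/2)(15.6667 - 13.5)(13) = 14.0833.

14.08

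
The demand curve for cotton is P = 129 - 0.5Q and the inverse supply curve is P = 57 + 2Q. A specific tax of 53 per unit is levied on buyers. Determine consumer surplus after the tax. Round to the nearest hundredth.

Without the tax, 129 - 0.5Q = 57 + 2Q so Q* = 28.8 and P* = 114.6.
A tax on buyers shifts demand down by 53: (129 - 53) - 0.5Q = 57 + 2Q, so Q_t = 7.6. Buyers pay P_b = 125.2; sellers receive P_s = P_b - 53 = 72.2.
CS = (1/2)(Q_t)(129 - P_b) = (1/2)(7.6)(3.8) = 14.44.

14.44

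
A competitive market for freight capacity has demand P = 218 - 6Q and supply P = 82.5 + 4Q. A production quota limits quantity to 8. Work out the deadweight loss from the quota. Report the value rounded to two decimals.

Unrestricted equilibrium: Q* = (218 - 82.5)/(6 + 4) = 13.55.
At Q = 8 the demand price is 218 - 6(8) = 170 and the supply price is 82.5 + 4(8) = 114.5.
Deadweight loss is the triangle between the curves from 8 to 13.55: (1/2)(170 - 114.5)(13.55 - 8) = 154.0125.

154.01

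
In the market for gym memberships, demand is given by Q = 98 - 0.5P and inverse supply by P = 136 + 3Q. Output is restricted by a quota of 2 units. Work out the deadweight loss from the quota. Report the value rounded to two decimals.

250.00

Rewriting demand in inverse form: P = 196 - 2Q.
Unrestricted equilibrium: Q* = (196 - 136)/(2 + 3) = 12.
At Q = 2 the demand price is 196 - 2(2) = 192 and the supply price is 136 + 3(2) = 142.
Deadweight loss is the triangle between the curves from 2 to 12: (1/2)(192 - 142)(12 - 2) = 250.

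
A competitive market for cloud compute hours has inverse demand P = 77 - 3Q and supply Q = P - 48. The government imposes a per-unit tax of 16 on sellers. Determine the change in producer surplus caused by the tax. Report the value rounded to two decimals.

Rewriting supply in inverse form: P = 48 + Q.
Pre-tax equilibrium: 77 - 3Q = 48 + Q gives Q* = 7.25, P* = 55.25.
A tax on sellers shifts supply up by 16: 77 - 3Q = 48 + Q + 16, so Q_t = 3.25. Buyers pay P_b = 67.25; sellers receive P_s = P_b - 16 = 51.25.
Producers lose the trapezoid between P_s and P* out to Q_t plus the triangle from Q_t to Q*: change in PS = 5.2812 - 26.2812 = -21.

-21.00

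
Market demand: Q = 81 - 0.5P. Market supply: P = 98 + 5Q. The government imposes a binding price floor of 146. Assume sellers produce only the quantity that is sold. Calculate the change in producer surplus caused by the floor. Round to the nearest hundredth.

15.02

Rewriting demand in inverse form: P = 162 - 2Q.
Free-market equilibrium: 162 - 2Q = 98 + 5Q gives Q* = 9.1429, P* = 143.7143.
At the floor price 146, quantity demanded is (162 - 146)/2 = 8; demand is the short side, so Q = 8 trades at P = 146.
PS goes from (1/2)(9.1429)(45.7143) = 208.9796 to 224 (computed as (146 - 98)(8) - (1/2)(5)(8)^2), a change of 15.0204.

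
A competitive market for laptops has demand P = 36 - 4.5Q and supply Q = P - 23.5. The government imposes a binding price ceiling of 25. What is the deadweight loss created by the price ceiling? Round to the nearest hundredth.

1.64

Rewriting supply in inverse form: P = 23.5 + Q.
Free-market equilibrium: 36 - 4.5Q = 23.5 + Q gives Q* = 2.2727, P* = 25.7727.
At the ceiling price 25, quantity supplied is (25 - 23.5)/1 = 1.5; supply is the short side, so Q = 1.5 trades at P = 25.
The lost-trades triangle has base Q* - 1.5 = 0.7727 and height equal to the gap between the curves at Q = 1.5, which is 29.25 - 25 = 4.25. DWL = (1/2)(0.7727)(4.25) = 1.642.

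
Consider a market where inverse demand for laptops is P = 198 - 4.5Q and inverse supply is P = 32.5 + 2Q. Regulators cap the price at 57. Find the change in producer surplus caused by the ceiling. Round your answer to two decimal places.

-498.23

Free-market equilibrium: 198 - 4.5Q = 32.5 + 2Q gives Q* = 25.4615, P* = 83.4231.
At P = 57, sellers supply (57 - 32.5)/2 = 12.25 while buyers want more, so the quantity traded is 12.25 at price 57.
PS goes from (1/2)(25.4615)(50.9231) = 648.2899 to 150.0625 (computed as (57 - 32.5)(12.25) - (1/2)(2)(12.25)^2), a change of -498.2274.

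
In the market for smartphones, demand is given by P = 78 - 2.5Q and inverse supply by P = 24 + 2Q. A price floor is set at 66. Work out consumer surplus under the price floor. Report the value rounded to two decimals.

28.80

Without the control, 78 - 2.5Q = 24 + 2Q so Q* = 12 and P* = 48.
At P = 66, buyers demand (78 - 66)/2.5 = 4.8 while sellers would supply more, so the quantity traded is 4.8 at price 66.
CS is the triangle under demand above 66: (1/2)(4.8)(78 - 66) = 28.8.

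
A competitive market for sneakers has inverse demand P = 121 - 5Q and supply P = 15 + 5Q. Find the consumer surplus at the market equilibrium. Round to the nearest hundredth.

Equilibrium: 121 - 5Q = 15 + 5Q, so Q* = 10.6 and P* = 68.
The demand choke price is 121, so CS = (1/2)(Q*)(121 - P*) = (1/2)(10.6)(53) = 280.9.

280.90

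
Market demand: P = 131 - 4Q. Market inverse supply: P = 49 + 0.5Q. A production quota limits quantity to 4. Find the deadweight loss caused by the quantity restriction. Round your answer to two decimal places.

455.11

Without the quota, 131 - 4Q = 49 + 0.5Q gives Q* = 18.2222.
At Q = 4 the demand price is 131 - 4(4) = 115 and the supply price is 49 + 0.5(4) = 51.
Deadweight loss is the triangle between the curves from 4 to 18.2222: (1/2)(115 - 51)(18.2222 - 4) = 455.1111.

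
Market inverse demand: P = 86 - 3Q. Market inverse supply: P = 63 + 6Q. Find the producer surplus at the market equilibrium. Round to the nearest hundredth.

Equilibrium: 86 - 3Q = 63 + 6Q, so Q* = 2.5556 and P* = 78.3333.
PS is the area between P* and the supply curve from 0 to Q*: (1/2)(2.5556)(15.3333) = 19.5926.

19.59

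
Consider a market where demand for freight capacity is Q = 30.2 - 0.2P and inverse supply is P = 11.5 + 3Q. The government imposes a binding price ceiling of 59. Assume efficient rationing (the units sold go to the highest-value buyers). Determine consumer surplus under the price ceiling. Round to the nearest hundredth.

829.93

Rewriting demand in inverse form: P = 151 - 5Q.
Without the control, 151 - 5Q = 11.5 + 3Q so Q* = 17.4375 and P* = 63.8125.
At the ceiling price 59, quantity supplied is (59 - 11.5)/3 = 15.8333; supply is the short side, so Q = 15.8333 trades at P = 59.
The demand price at Q = 15.8333 is 71.8333. CS is the trapezoid between demand and 59 over [0, 15.8333]: (1/2)[(151 - 59) + (71.8333 - 59)](15.8333) = 829.9306.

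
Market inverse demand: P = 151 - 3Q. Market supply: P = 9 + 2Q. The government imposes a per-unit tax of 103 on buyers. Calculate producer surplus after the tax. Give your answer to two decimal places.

Pre-tax equilibrium: 151 - 3Q = 9 + 2Q gives Q* = 28.4, P* = 65.8.
With the tax, buyers' net willingness to pay falls by 103: (151 - 103) - 3Q = 9 + 2Q, so Q_t = 7.8. Buyers pay P_b = 127.6; sellers receive P_s = P_b - 103 = 24.6.
Producer surplus is the triangle above supply below P_s: (1/2)(7.8)(24.6 - 9) = 60.84.

60.84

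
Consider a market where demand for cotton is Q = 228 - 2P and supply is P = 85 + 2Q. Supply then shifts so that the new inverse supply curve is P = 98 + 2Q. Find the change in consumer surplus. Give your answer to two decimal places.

-23.40

Rewriting demand in inverse form: P = 114 - 0.5Q.
Initial equilibrium: Q_0 = 11.6, P_0 = 108.2; CS_0 = (1/2)(11.6)(5.8) = 33.64, PS_0 = (1/2)(11.6)(23.2) = 134.56.
New equilibrium: 114 - 0.5Q = 98 + 2Q gives Q_1 = 6.4, P_1 = 110.8; CS_1 = 10.24, PS_1 = 40.96.
Change in consumer surplus = 10.24 - 33.64 = -23.4.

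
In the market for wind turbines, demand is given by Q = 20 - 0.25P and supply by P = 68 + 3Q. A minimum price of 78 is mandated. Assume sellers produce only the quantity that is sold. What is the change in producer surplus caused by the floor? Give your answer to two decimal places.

Rewriting demand in inverse form: P = 80 - 4Q.
Free-market equilibrium: 80 - 4Q = 68 + 3Q gives Q* = 1.7143, P* = 73.1429.
At the floor price 78, quantity demanded is (80 - 78)/4 = 0.5; demand is the short side, so Q = 0.5 trades at P = 78.
PS goes from (1/2)(1.7143)(5.1429) = 4.4082 to 4.625 (computed as (78 - 68)(0.5) - (1/2)(3)(0.5)^2), a change of 0.2168.

0.22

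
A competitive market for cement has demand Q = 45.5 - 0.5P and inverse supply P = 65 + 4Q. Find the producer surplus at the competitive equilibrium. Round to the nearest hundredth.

Rewriting demand in inverse form: P = 91 - 2Q.
Set 91 - 2Q = 65 + 4Q, which gives 26 = 6Q, so Q* = 4.3333 and P* = 91 - 2(4.3333) = 82.3333.
PS is the area between P* and the supply curve from 0 to Q*: (1/2)(4.3333)(17.3333) = 37.5556.

37.56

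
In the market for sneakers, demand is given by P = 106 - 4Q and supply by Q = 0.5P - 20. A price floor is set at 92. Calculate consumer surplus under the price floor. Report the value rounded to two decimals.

24.50

Rewriting supply in inverse form: P = 40 + 2Q.
Free-market equilibrium: 106 - 4Q = 40 + 2Q gives Q* = 11, P* = 62.
At the floor price 92, quantity demanded is (106 - 92)/4 = 3.5; demand is the short side, so Q = 3.5 trades at P = 92.
CS is the triangle under demand above 92: (1/2)(3.5)(106 - 92) = 24.5.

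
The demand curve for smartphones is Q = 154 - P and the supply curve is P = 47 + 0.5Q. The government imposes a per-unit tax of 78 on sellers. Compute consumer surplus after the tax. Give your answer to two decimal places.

Rewriting demand in inverse form: P = 154 - Q.
Pre-tax equilibrium: 154 - Q = 47 + 0.5Q gives Q* = 71.3333, P* = 82.6667.
A tax on sellers shifts supply up by 78: 154 - Q = 47 + 0.5Q + 78, so Q_t = 19.3333. Buyers pay P_b = 134.6667; sellers receive P_s = P_b - 78 = 56.6667.
Consumer surplus is the triangle under demand above P_b: (1/2)(19.3333)(154 - 134.6667) = 186.8889.

186.89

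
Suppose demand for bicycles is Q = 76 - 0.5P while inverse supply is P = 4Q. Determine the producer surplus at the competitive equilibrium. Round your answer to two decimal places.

1283.56

Rewriting demand in inverse form: P = 152 - 2Q.
Set 152 - 2Q = 4Q, which gives 152 = 6Q, so Q* = 25.3333 and P* = 152 - 2(25.3333) = 101.3333.
PS is the area between P* and the supply curve from 0 to Q*: (1/2)(25.3333)(101.3333) = 1283.5556.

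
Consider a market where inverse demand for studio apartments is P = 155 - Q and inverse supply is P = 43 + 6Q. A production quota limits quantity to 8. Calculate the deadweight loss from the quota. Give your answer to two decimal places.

224.00

Without the quota, 155 - Q = 43 + 6Q gives Q* = 16.
At Q = 8 the demand price is 155 - (8) = 147 and the supply price is 43 + 6(8) = 91.
Deadweight loss is the triangle between the curves from 8 to 16: (1/2)(147 - 91)(16 - 8) = 224.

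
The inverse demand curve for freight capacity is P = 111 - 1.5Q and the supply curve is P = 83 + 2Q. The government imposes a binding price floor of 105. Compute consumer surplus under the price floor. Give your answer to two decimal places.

12.00

Without the control, 111 - 1.5Q = 83 + 2Q so Q* = 8 and P* = 99.
At the floor price 105, quantity demanded is (111 - 105)/1.5 = 4; demand is the short side, so Q = 4 trades at P = 105.
CS is the triangle under demand above 105: (1/2)(4)(111 - 105) = 12.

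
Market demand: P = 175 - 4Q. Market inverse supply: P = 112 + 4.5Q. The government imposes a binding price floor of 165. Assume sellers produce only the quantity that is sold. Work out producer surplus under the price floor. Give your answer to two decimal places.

Without the control, 175 - 4Q = 112 + 4.5Q so Q* = 7.4118 and P* = 145.3529.
At the floor price 165, quantity demanded is (175 - 165)/4 = 2.5; demand is the short side, so Q = 2.5 trades at P = 165.
The supply price at Q = 2.5 is 123.25. PS is the trapezoid between 165 and supply over [0, 2.5]: (1/2)[(165 - 112) + (165 - 123.25)](2.5) = 118.4375.

118.44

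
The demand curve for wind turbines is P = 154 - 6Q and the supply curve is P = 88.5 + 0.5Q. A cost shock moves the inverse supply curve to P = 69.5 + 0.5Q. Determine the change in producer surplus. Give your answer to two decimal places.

16.86

Initial equilibrium: Q_0 = 10.0769, P_0 = 93.5385; CS_0 = (1/2)(10.0769)(60.4615) = 304.6331, PS_0 = (1/2)(10.0769)(5.0385) = 25.3861.
New equilibrium: 154 - 6Q = 69.5 + 0.5Q gives Q_1 = 13, P_1 = 76; CS_1 = 507, PS_1 = 42.25.
Change in producer surplus = 42.25 - 25.3861 = 16.8639.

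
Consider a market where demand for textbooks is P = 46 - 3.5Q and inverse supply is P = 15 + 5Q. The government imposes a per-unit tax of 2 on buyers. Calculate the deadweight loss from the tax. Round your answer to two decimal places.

Pre-tax equilibrium: 46 - 3.5Q = 15 + 5Q gives Q* = 3.6471, P* = 33.2353.
A tax on buyers shifts demand down by 2: (46 - 2) - 3.5Q = 15 + 5Q, so Q_t = 3.4118. Buyers pay P_b = 34.0588; sellers receive P_s = P_b - 2 = 32.0588.
Deadweight loss is the triangle between the curves from Q_t to Q*: (1/2)(3.6471 - 3.4118)(2) = 0.2353.

0.24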